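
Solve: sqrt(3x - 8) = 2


Square both sides: 3x - 8 = 2^2 = 4
3x = 4 + 8 = 12
x = 4
Check: sqrt(3*4 - 8) = sqrt(4) = 2 ✓

x = 4


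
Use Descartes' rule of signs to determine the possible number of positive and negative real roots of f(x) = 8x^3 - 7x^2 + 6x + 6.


Descartes' rule of signs:

For positive roots, count sign changes in f(x) = 8x^3 - 7x^2 + 6x + 6:
Signs of coefficients: +, -, +, +
Number of sign changes: 2
Possible positive real roots: 2, 0

For negative roots, examine f(-x) = -8x^3 - 7x^2 - 6x + 6:
Signs of coefficients: -, -, -, +
Number of sign changes: 1
Possible negative real roots: 1

Positive roots: 2 or 0; Negative roots: 1


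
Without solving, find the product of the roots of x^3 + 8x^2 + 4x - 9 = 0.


By Vieta's formulas for x^3 + bx^2 + cx + d = 0:
  r1 + r2 + r3 = -b/a = -8
  r1*r2 + r1*r3 + r2*r3 = c/a = 4
  r1*r2*r3 = -d/a = 9


Product = 9


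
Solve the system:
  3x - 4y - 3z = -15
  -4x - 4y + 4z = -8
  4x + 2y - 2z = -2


Using Cramer's rule. Expand each determinant along the first row.
D  = 3*[(-4)*(-2) - 4*2] - (-4)*[(-4)*(-2) - 4*4] + (-3)*[(-4)*2 - (-4)*4]
  = 3*(0) - (-4)*(-8) + (-3)*(8) = -56
Dx = (-15)*[(-4)*(-2) - 4*2] - (-4)*[(-8)*(-2) - 4*(-2)] + (-3)*[(-8)*2 - (-4)*(-2)]
  = (-15)*(0) - (-4)*(24) + (-3)*(-24) = 168
Dy = 3*[(-8)*(-2) - 4*(-2)] - (-15)*[(-4)*(-2) - 4*4] + (-3)*[(-4)*(-2) - (-8)*4]
  = 3*(24) - (-15)*(-8) + (-3)*(40) = -168
Dz = 3*[(-4)*(-2) - (-8)*2] - (-4)*[(-4)*(-2) - (-8)*4] + (-15)*[(-4)*2 - (-4)*4]
  = 3*(24) - (-4)*(40) + (-15)*(8) = 112
x = Dx/D = 168/-56 = -3, y = Dy/D = -168/-56 = 3, z = Dz/D = 112/-56 = -2
Check eq1: (3)(-3) + (-4)(3) + (-3)(-2) = -15 = -15 ✓
Check eq2: (-4)(-3) + (-4)(3) + (4)(-2) = -8 = -8 ✓
Check eq3: (4)(-3) + (2)(3) + (-2)(-2) = -2 = -2 ✓

x = -3, y = 3, z = -2


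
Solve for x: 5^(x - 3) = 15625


Express both sides with the same base.
15625 = 5^6
Since the bases match, equate exponents: x - 3 = 6
So x = 6 - (-3) = 9

x = 9


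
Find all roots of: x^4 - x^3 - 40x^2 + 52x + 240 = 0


Let p(x) = x^4 - x^3 - 40x^2 + 52x + 240. By the rational root theorem (leading coefficient 1), any rational root is an integer divisor of 240: try ±1, ±2, ... in turn.
Test x = 1: value = 252 ≠ 0.
Test x = -1: value = 150 ≠ 0.
Test x = 2: value = 192 ≠ 0.
Test x = -2: value = 0 ✓, so (x + 2) is a factor.
Synthetic division by (x + 2): bring down 1; 1(-2) - 1 = -3; (-3)(-2) - 40 = -34; (-34)(-2) + 52 = 120; 120(-2) + 240 = 0 → quotient x^3 - 3x^2 - 34x + 120, remainder 0.
Continue with the quotient x^3 - 3x^2 - 34x + 120 (candidates must divide 120; re-test x = -2 first in case it repeats).
Test x = -2: value = 168 ≠ 0.
Test x = 3: value = 18 ≠ 0.
Test x = -3: value = 168 ≠ 0.
Test x = 4: value = 0 ✓, so (x - 4) is a factor.
Synthetic division by (x - 4): bring down 1; 1(4) - 3 = 1; 1(4) - 34 = -30; (-30)(4) + 120 = 0 → quotient x^2 + x - 30, remainder 0.
Solve the quadratic x^2 + x - 30 = 0: discriminant = 1^2 - 4(1)(-30) = 1 + 120 = 121.
sqrt(121) = 11, so x = (-1 ± 11)/2: x = 5 or x = -6.
Collecting all roots found:

x = -6, x = -2, x = 4, x = 5


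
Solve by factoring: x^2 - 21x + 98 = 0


We need two numbers that multiply to 98 and add to -21.
Those numbers are -14 and -7 (since (-14) * (-7) = 98 and (-14) + (-7) = -21).
So x^2 - 21x + 98 = (x - 14)(x - 7) = 0
Setting each factor to zero: x = 14 or x = 7

x = 7, x = 14


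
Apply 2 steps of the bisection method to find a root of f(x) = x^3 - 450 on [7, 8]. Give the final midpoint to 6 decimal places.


f(x) = x^3 - 450
f(7) = -107 < 0
f(8) = 62 > 0

Step 1: midpoint = (7.000000 + 8.000000)/2 = 7.500000
  f(7.500000) = -28.125000
  f(mid) < 0, so root is in [7.500000, 8.000000]

Step 2: midpoint = (7.500000 + 8.000000)/2 = 7.750000
  f(7.750000) = 15.484375
  f(mid) > 0, so root is in [7.500000, 7.750000]

midpoint = 7.750000


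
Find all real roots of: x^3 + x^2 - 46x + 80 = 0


Let p(x) = x^3 + x^2 - 46x + 80. By the rational root theorem (leading coefficient 1), any rational root is an integer divisor of 80: try ±1, ±2, ... in turn.
Test x = 1: value = 36 ≠ 0.
Test x = -1: value = 126 ≠ 0.
Test x = 2: value = 0 ✓, so (x - 2) is a factor.
Synthetic division by (x - 2): bring down 1; 1(2) + 1 = 3; 3(2) - 46 = -40; (-40)(2) + 80 = 0 → quotient x^2 + 3x - 40, remainder 0.
Solve the quadratic x^2 + 3x - 40 = 0: discriminant = 3^2 - 4(1)(-40) = 9 + 160 = 169.
sqrt(169) = 13, so x = (-3 ± 13)/2: x = 5 or x = -8.

x = -8, x = 2, x = 5


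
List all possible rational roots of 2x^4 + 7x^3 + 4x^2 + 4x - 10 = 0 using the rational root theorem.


Rational root theorem: possible roots are ±p/q where:
  p divides the constant term (-10): p ∈ {1, 2, 5, 10}
  q divides the leading coefficient (2): q ∈ {1, 2}

All possible rational roots: -10, -5, -5/2, -2, -1, -1/2, 1/2, 1, 2, 5/2, 5, 10

-10, -5, -5/2, -2, -1, -1/2, 1/2, 1, 2, 5/2, 5, 10


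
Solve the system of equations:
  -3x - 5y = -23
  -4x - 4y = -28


Using Cramer's rule:
Determinant D = (-3)(-4) - (-4)(-5) = 12 - 20 = -8
Dx = (-23)(-4) - (-28)(-5) = 92 - 140 = -48
Dy = (-3)(-28) - (-4)(-23) = 84 - 92 = -8
x = Dx/D = -48/-8 = 6
y = Dy/D = -8/-8 = 1

x = 6, y = 1


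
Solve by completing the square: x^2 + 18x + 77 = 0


Start: x^2 + 18x + 77 = 0
Move constant: x^2 + 18x = -77
Half of 18 is 9, squared is 81
Add 81 to both sides: x^2 + 18x + 81 = 4
(x + 9)^2 = 4
x + 9 = ±2
x = -9 + 2 = -7 or x = -9 - 2 = -11

x = -11, x = -7


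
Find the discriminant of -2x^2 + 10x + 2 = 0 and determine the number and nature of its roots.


For ax^2 + bx + c = 0, discriminant D = b^2 - 4ac
Here a = -2, b = 10, c = 2
D = (10)^2 - 4(-2)(2) = 100 + 16 = 116

D = 116 > 0 but not a perfect square
The equation has 2 distinct real irrational roots.

Discriminant = 116, 2 distinct real irrational roots


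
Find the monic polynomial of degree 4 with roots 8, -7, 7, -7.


A monic polynomial with roots 8, -7, 7, -7 is:
p(x) = (x - 8)(x + 7)(x - 7)(x + 7)
After multiplying by (x - 8): x - 8
After multiplying by (x + 7): x^2 - x - 56
After multiplying by (x - 7): x^3 - 8x^2 - 49x + 392
After multiplying by (x + 7): x^4 - x^3 - 105x^2 + 49x + 2744

x^4 - x^3 - 105x^2 + 49x + 2744


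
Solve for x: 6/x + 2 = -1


Subtract 2 from both sides: 6/x = -3
Multiply both sides by x: 6 = -3 * x
Divide by -3: x = -2

x = -2


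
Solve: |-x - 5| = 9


An absolute value equation |expr| = 9 gives two cases:
Case 1: -x - 5 = 9
  -x = 14, so x = -14
Case 2: -x - 5 = -9
  -x = -4, so x = 4

x = -14, x = 4


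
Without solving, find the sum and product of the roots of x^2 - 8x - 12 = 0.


By Vieta's formulas for ax^2 + bx + c = 0:
  Sum of roots = -b/a
  Product of roots = c/a

Here a = 1, b = -8, c = -12
Sum = -(-8)/1 = 8
Product = -12/1 = -12

Sum = 8, Product = -12


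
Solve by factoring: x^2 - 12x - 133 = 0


We need two numbers that multiply to -133 and add to -12.
Those numbers are 7 and -19 (since 7 * (-19) = -133 and 7 + (-19) = -12).
So x^2 - 12x - 133 = (x + 7)(x - 19) = 0
Setting each factor to zero: x = -7 or x = 19

x = -7, x = 19


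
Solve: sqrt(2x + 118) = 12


Square both sides: 2x + 118 = 12^2 = 144
2x = 144 - 118 = 26
x = 13
Check: sqrt(2*13 + 118) = sqrt(144) = 12 ✓

x = 13


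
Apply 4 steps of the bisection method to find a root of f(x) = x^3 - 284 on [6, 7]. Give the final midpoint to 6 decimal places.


f(x) = x^3 - 284
f(6) = -68 < 0
f(7) = 59 > 0

Step 1: midpoint = (6.000000 + 7.000000)/2 = 6.500000
  f(6.500000) = -9.375000
  f(mid) < 0, so root is in [6.500000, 7.000000]

Step 2: midpoint = (6.500000 + 7.000000)/2 = 6.750000
  f(6.750000) = 23.546875
  f(mid) > 0, so root is in [6.500000, 6.750000]

Step 3: midpoint = (6.500000 + 6.750000)/2 = 6.625000
  f(6.625000) = 6.775391
  f(mid) > 0, so root is in [6.500000, 6.625000]

Step 4: midpoint = (6.500000 + 6.625000)/2 = 6.562500
  f(6.562500) = -1.376709
  f(mid) < 0, so root is in [6.562500, 6.625000]

midpoint = 6.562500


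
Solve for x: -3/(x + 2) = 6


Multiply both sides by (x + 2): -3 = 6(x + 2)
Distribute: -3 = 6x + 12
6x = -3 - 12 = -15
x = -5/2

x = -5/2


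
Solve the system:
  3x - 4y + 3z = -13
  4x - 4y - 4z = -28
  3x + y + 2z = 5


Using Cramer's rule. Expand each determinant along the first row.
D  = 3*[(-4)*2 - (-4)*1] - (-4)*[4*2 - (-4)*3] + 3*[4*1 - (-4)*3]
  = 3*(-4) - (-4)*(20) + 3*(16) = 116
Dx = (-13)*[(-4)*2 - (-4)*1] - (-4)*[(-28)*2 - (-4)*5] + 3*[(-28)*1 - (-4)*5]
  = (-13)*(-4) - (-4)*(-36) + 3*(-8) = -116
Dy = 3*[(-28)*2 - (-4)*5] - (-13)*[4*2 - (-4)*3] + 3*[4*5 - (-28)*3]
  = 3*(-36) - (-13)*(20) + 3*(104) = 464
Dz = 3*[(-4)*5 - (-28)*1] - (-4)*[4*5 - (-28)*3] + (-13)*[4*1 - (-4)*3]
  = 3*(8) - (-4)*(104) + (-13)*(16) = 232
x = Dx/D = -116/116 = -1, y = Dy/D = 464/116 = 4, z = Dz/D = 232/116 = 2
Check eq1: (3)(-1) + (-4)(4) + (3)(2) = -13 = -13 ✓
Check eq2: (4)(-1) + (-4)(4) + (-4)(2) = -28 = -28 ✓
Check eq3: (3)(-1) + (1)(4) + (2)(2) = 5 = 5 ✓

x = -1, y = 4, z = 2


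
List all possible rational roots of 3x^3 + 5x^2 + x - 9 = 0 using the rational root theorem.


Rational root theorem: possible roots are ±p/q where:
  p divides the constant term (-9): p ∈ {1, 3, 9}
  q divides the leading coefficient (3): q ∈ {1, 3}

All possible rational roots: -9, -3, -1, -1/3, 1/3, 1, 3, 9

-9, -3, -1, -1/3, 1/3, 1, 3, 9


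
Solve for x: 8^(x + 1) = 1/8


Express both sides with the same base.
1/8 = 8^(-1)
Since the bases match, equate exponents: x + 1 = -1
So x = -1 - (1) = -2

x = -2


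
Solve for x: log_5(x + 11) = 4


Convert to exponential form: x + 11 = 5^4 = 625
x = 625 - 11 = 614
Check: log_5(614 + 11) = log_5(625) = log_5(625) = 4 ✓

x = 614


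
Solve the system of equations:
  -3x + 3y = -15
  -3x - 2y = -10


Using Cramer's rule:
Determinant D = (-3)(-2) - (-3)(3) = 6 + 9 = 15
Dx = (-15)(-2) - (-10)(3) = 30 + 30 = 60
Dy = (-3)(-10) - (-3)(-15) = 30 - 45 = -15
x = Dx/D = 60/15 = 4
y = Dy/D = -15/15 = -1

x = 4, y = -1


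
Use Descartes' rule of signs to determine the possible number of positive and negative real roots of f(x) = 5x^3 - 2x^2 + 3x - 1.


Descartes' rule of signs:

For positive roots, count sign changes in f(x) = 5x^3 - 2x^2 + 3x - 1:
Signs of coefficients: +, -, +, -
Number of sign changes: 3
Possible positive real roots: 3, 1

For negative roots, examine f(-x) = -5x^3 - 2x^2 - 3x - 1:
Signs of coefficients: -, -, -, -
Number of sign changes: 0
Possible negative real roots: 0

Positive roots: 3 or 1; Negative roots: 0


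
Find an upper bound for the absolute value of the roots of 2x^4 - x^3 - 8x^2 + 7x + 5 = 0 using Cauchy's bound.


Cauchy's bound: all roots r satisfy |r| <= 1 + max(|a_i/a_n|) for i = 0,...,n-1
where a_n is the leading coefficient.

Coefficients: [2, -1, -8, 7, 5]
Leading coefficient a_n = 2
Ratios |a_i/a_n|: 1/2, 4, 7/2, 5/2
Maximum ratio: 4
Cauchy's bound: |r| <= 1 + 4 = 5

Upper bound = 5


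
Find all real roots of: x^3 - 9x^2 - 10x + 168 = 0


Let p(x) = x^3 - 9x^2 - 10x + 168. By the rational root theorem (leading coefficient 1), any rational root is an integer divisor of 168: try ±1, ±2, ... in turn.
Test x = 1: value = 150 ≠ 0.
Test x = -1: value = 168 ≠ 0.
Test x = 2: value = 120 ≠ 0.
Test x = -2: value = 144 ≠ 0.
Test x = 3: value = 84 ≠ 0.
Test x = -3: value = 90 ≠ 0.
Test x = 4: value = 48 ≠ 0.
Test x = -4: value = 0 ✓, so (x + 4) is a factor.
Synthetic division by (x + 4): bring down 1; 1(-4) - 9 = -13; (-13)(-4) - 10 = 42; 42(-4) + 168 = 0 → quotient x^2 - 13x + 42, remainder 0.
Solve the quadratic x^2 - 13x + 42 = 0: discriminant = (-13)^2 - 4(1)(42) = 169 - 168 = 1.
sqrt(1) = 1, so x = (13 ± 1)/2: x = 7 or x = 6.

x = -4, x = 6, x = 7


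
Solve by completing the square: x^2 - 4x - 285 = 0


Start: x^2 - 4x - 285 = 0
Move constant: x^2 - 4x = 285
Half of -4 is -2, squared is 4
Add 4 to both sides: x^2 - 4x + 4 = 289
(x - 2)^2 = 289
x - 2 = ±17
x = 2 + 17 = 19 or x = 2 - 17 = -15

x = -15, x = 19


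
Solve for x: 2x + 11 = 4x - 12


Starting with: 2x + 11 = 4x - 12
Move all x terms to left: (2 - 4)x = -12 - 11
Simplify: -2x = -23
Divide both sides by -2: x = 23/2

x = 23/2


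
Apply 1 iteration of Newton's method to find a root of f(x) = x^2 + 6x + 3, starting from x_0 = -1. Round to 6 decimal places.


Newton's method: x_(n+1) = x_n - f(x_n)/f'(x_n)
f(x) = x^2 + 6x + 3
f'(x) = 2x + 6

Iteration 1:
  f(-1.000000) = -2.000000
  f'(-1.000000) = 4.000000
  x_1 = -1.000000 - (-2.000000)/(4.000000) = -0.500000

x_1 = -0.500000


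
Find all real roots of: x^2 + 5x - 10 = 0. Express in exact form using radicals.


Using the quadratic formula: x = (-b ± sqrt(b^2 - 4ac)) / (2a)
Here a = 1, b = 5, c = -10
Discriminant = b^2 - 4ac = 5^2 - 4(1)(-10) = 25 + 40 = 65
Since discriminant = 65 > 0, there are two real roots.
x = (-5 ± sqrt(65)) / 2
Numerically: x ≈ 1.5311 or x ≈ -6.5311

x = (-5 + sqrt(65)) / 2 or x = (-5 - sqrt(65)) / 2


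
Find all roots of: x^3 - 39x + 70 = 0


Let p(x) = x^3 - 39x + 70. By the rational root theorem (leading coefficient 1), any rational root is an integer divisor of 70: try ±1, ±2, ... in turn.
Test x = 1: value = 32 ≠ 0.
Test x = -1: value = 108 ≠ 0.
Test x = 2: value = 0 ✓, so (x - 2) is a factor.
Synthetic division by (x - 2): bring down 1; 1(2) + 0 = 2; 2(2) - 39 = -35; (-35)(2) + 70 = 0 → quotient x^2 + 2x - 35, remainder 0.
Solve the quadratic x^2 + 2x - 35 = 0: discriminant = 2^2 - 4(1)(-35) = 4 + 140 = 144.
sqrt(144) = 12, so x = (-2 ± 12)/2: x = 5 or x = -7.
Collecting all roots found:

x = -7, x = 2, x = 5


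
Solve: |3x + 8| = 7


An absolute value equation |expr| = 7 gives two cases:
Case 1: 3x + 8 = 7
  3x = -1, so x = -1/3
Case 2: 3x + 8 = -7
  3x = -15, so x = -5

x = -5, x = -1/3


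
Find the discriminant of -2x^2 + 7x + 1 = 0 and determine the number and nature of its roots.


For ax^2 + bx + c = 0, discriminant D = b^2 - 4ac
Here a = -2, b = 7, c = 1
D = (7)^2 - 4(-2)(1) = 49 + 8 = 57

D = 57 > 0 but not a perfect square
The equation has 2 distinct real irrational roots.

Discriminant = 57, 2 distinct real irrational roots


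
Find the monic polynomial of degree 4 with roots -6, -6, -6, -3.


A monic polynomial with roots -6, -6, -6, -3 is:
p(x) = (x + 6)(x + 6)(x + 6)(x + 3)
After multiplying by (x + 6): x + 6
After multiplying by (x + 6): x^2 + 12x + 36
After multiplying by (x + 6): x^3 + 18x^2 + 108x + 216
After multiplying by (x + 3): x^4 + 21x^3 + 162x^2 + 540x + 648

x^4 + 21x^3 + 162x^2 + 540x + 648


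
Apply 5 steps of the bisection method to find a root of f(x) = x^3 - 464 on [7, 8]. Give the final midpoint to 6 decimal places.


f(x) = x^3 - 464
f(7) = -121 < 0
f(8) = 48 > 0

Step 1: midpoint = (7.000000 + 8.000000)/2 = 7.500000
  f(7.500000) = -42.125000
  f(mid) < 0, so root is in [7.500000, 8.000000]

Step 2: midpoint = (7.500000 + 8.000000)/2 = 7.750000
  f(7.750000) = 1.484375
  f(mid) > 0, so root is in [7.500000, 7.750000]

Step 3: midpoint = (7.500000 + 7.750000)/2 = 7.625000
  f(7.625000) = -20.677734
  f(mid) < 0, so root is in [7.625000, 7.750000]

Step 4: midpoint = (7.625000 + 7.750000)/2 = 7.687500
  f(7.687500) = -9.686768
  f(mid) < 0, so root is in [7.687500, 7.750000]

Step 5: midpoint = (7.687500 + 7.750000)/2 = 7.718750
  f(7.718750) = -4.123810
  f(mid) < 0, so root is in [7.718750, 7.750000]

midpoint = 7.718750


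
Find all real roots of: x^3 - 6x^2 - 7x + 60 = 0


Let p(x) = x^3 - 6x^2 - 7x + 60. By the rational root theorem (leading coefficient 1), any rational root is an integer divisor of 60: try ±1, ±2, ... in turn.
Test x = 1: value = 48 ≠ 0.
Test x = -1: value = 60 ≠ 0.
Test x = 2: value = 30 ≠ 0.
Test x = -2: value = 42 ≠ 0.
Test x = 3: value = 12 ≠ 0.
Test x = -3: value = 0 ✓, so (x + 3) is a factor.
Synthetic division by (x + 3): bring down 1; 1(-3) - 6 = -9; (-9)(-3) - 7 = 20; 20(-3) + 60 = 0 → quotient x^2 - 9x + 20, remainder 0.
Solve the quadratic x^2 - 9x + 20 = 0: discriminant = (-9)^2 - 4(1)(20) = 81 - 80 = 1.
sqrt(1) = 1, so x = (9 ± 1)/2: x = 5 or x = 4.

x = -3, x = 4, x = 5


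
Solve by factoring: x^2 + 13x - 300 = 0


We need two numbers that multiply to -300 and add to 13.
Those numbers are 25 and -12 (since 25 * (-12) = -300 and 25 + (-12) = 13).
So x^2 + 13x - 300 = (x + 25)(x - 12) = 0
Setting each factor to zero: x = -25 or x = 12

x = -25, x = 12


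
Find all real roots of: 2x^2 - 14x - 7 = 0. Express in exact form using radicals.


Using the quadratic formula: x = (-b ± sqrt(b^2 - 4ac)) / (2a)
Here a = 2, b = -14, c = -7
Discriminant = b^2 - 4ac = (-14)^2 - 4(2)(-7) = 196 + 56 = 252
Since discriminant = 252 > 0, there are two real roots.
x = (14 ± 6*sqrt(7)) / 4
Simplifying: x = (7 ± 3*sqrt(7)) / 2
Numerically: x ≈ 7.4686 or x ≈ -0.4686

x = (7 + 3*sqrt(7)) / 2 or x = (7 - 3*sqrt(7)) / 2


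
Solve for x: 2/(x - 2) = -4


Multiply both sides by (x - 2): 2 = -4(x - 2)
Distribute: 2 = -4x + 8
-4x = 2 - 8 = -6
x = 3/2

x = 3/2


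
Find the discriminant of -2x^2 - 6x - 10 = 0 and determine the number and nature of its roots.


For ax^2 + bx + c = 0, discriminant D = b^2 - 4ac
Here a = -2, b = -6, c = -10
D = (-6)^2 - 4(-2)(-10) = 36 - 80 = -44

D = -44 < 0
The equation has no real roots (2 complex conjugate roots).

Discriminant = -44, no real roots (2 complex conjugate roots)


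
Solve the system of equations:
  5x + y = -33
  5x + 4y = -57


Using Cramer's rule:
Determinant D = (5)(4) - (5)(1) = 20 - 5 = 15
Dx = (-33)(4) - (-57)(1) = -132 + 57 = -75
Dy = (5)(-57) - (5)(-33) = -285 + 165 = -120
x = Dx/D = -75/15 = -5
y = Dy/D = -120/15 = -8

x = -5, y = -8


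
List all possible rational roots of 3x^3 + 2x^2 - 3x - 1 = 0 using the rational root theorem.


Rational root theorem: possible roots are ±p/q where:
  p divides the constant term (-1): p ∈ {1}
  q divides the leading coefficient (3): q ∈ {1, 3}

All possible rational roots: -1, -1/3, 1/3, 1

-1, -1/3, 1/3, 1


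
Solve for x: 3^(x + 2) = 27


Express both sides with the same base.
27 = 3^3
Since the bases match, equate exponents: x + 2 = 3
So x = 3 - (2) = 1

x = 1


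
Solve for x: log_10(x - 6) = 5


Convert to exponential form: x - 6 = 10^5 = 100000
x = 100000 + 6 = 100006
Check: log_10(100006 - 6) = log_10(100000) = log_10(100000) = 5 ✓

x = 100006


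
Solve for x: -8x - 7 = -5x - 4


Starting with: -8x - 7 = -5x - 4
Move all x terms to left: (-8 + 5)x = -4 + 7
Simplify: -3x = 3
Divide both sides by -3: x = -1

x = -1


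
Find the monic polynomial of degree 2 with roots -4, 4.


A monic polynomial with roots -4, 4 is:
p(x) = (x + 4)(x - 4)
After multiplying by (x + 4): x + 4
After multiplying by (x - 4): x^2 - 16

x^2 - 16


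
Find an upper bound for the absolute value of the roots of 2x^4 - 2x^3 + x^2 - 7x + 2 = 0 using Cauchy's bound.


Cauchy's bound: all roots r satisfy |r| <= 1 + max(|a_i/a_n|) for i = 0,...,n-1
where a_n is the leading coefficient.

Coefficients: [2, -2, 1, -7, 2]
Leading coefficient a_n = 2
Ratios |a_i/a_n|: 1, 1/2, 7/2, 1
Maximum ratio: 7/2
Cauchy's bound: |r| <= 1 + 7/2 = 9/2

Upper bound = 9/2


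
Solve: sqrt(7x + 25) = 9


Square both sides: 7x + 25 = 9^2 = 81
7x = 81 - 25 = 56
x = 8
Check: sqrt(7*8 + 25) = sqrt(81) = 9 ✓

x = 8


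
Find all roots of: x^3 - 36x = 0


The constant term is 0, so x = 0 is a root. Factor out x:
  x^2 - 36 = 0
Solve the quadratic x^2 - 36 = 0: discriminant = 0^2 - 4(1)(-36) = 0 + 144 = 144.
sqrt(144) = 12, so x = (0 ± 12)/2: x = 6 or x = -6.
Collecting all roots found:

x = -6, x = 0, x = 6


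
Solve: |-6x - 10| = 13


An absolute value equation |expr| = 13 gives two cases:
Case 1: -6x - 10 = 13
  -6x = 23, so x = -23/6
Case 2: -6x - 10 = -13
  -6x = -3, so x = 1/2

x = -23/6, x = 1/2


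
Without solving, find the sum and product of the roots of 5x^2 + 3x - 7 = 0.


By Vieta's formulas for ax^2 + bx + c = 0:
  Sum of roots = -b/a
  Product of roots = c/a

Here a = 5, b = 3, c = -7
Sum = -(3)/5 = -3/5
Product = -7/5 = -7/5

Sum = -3/5, Product = -7/5


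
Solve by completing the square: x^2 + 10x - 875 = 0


Start: x^2 + 10x - 875 = 0
Move constant: x^2 + 10x = 875
Half of 10 is 5, squared is 25
Add 25 to both sides: x^2 + 10x + 25 = 900
(x + 5)^2 = 900
x + 5 = ±30
x = -5 + 30 = 25 or x = -5 - 30 = -35

x = -35, x = 25


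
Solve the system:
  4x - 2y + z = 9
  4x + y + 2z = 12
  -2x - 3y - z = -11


Using Cramer's rule. Expand each determinant along the first row.
D  = 4*[1*(-1) - 2*(-3)] - (-2)*[4*(-1) - 2*(-2)] + 1*[4*(-3) - 1*(-2)]
  = 4*(5) - (-2)*(0) + 1*(-10) = 10
Dx = 9*[1*(-1) - 2*(-3)] - (-2)*[12*(-1) - 2*(-11)] + 1*[12*(-3) - 1*(-11)]
  = 9*(5) - (-2)*(10) + 1*(-25) = 40
Dy = 4*[12*(-1) - 2*(-11)] - 9*[4*(-1) - 2*(-2)] + 1*[4*(-11) - 12*(-2)]
  = 4*(10) - 9*(0) + 1*(-20) = 20
Dz = 4*[1*(-11) - 12*(-3)] - (-2)*[4*(-11) - 12*(-2)] + 9*[4*(-3) - 1*(-2)]
  = 4*(25) - (-2)*(-20) + 9*(-10) = -30
x = Dx/D = 40/10 = 4, y = Dy/D = 20/10 = 2, z = Dz/D = -30/10 = -3
Check eq1: (4)(4) + (-2)(2) + (1)(-3) = 9 = 9 ✓
Check eq2: (4)(4) + (1)(2) + (2)(-3) = 12 = 12 ✓
Check eq3: (-2)(4) + (-3)(2) + (-1)(-3) = -11 = -11 ✓

x = 4, y = 2, z = -3


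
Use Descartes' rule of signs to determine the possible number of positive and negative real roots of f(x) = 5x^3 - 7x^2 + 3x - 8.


Descartes' rule of signs:

For positive roots, count sign changes in f(x) = 5x^3 - 7x^2 + 3x - 8:
Signs of coefficients: +, -, +, -
Number of sign changes: 3
Possible positive real roots: 3, 1

For negative roots, examine f(-x) = -5x^3 - 7x^2 - 3x - 8:
Signs of coefficients: -, -, -, -
Number of sign changes: 0
Possible negative real roots: 0

Positive roots: 3 or 1; Negative roots: 0


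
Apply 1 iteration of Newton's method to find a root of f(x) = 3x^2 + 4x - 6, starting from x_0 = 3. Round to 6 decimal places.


Newton's method: x_(n+1) = x_n - f(x_n)/f'(x_n)
f(x) = 3x^2 + 4x - 6
f'(x) = 6x + 4

Iteration 1:
  f(3.000000) = 33.000000
  f'(3.000000) = 22.000000
  x_1 = 3.000000 - (33.000000)/(22.000000) = 1.500000

x_1 = 1.500000


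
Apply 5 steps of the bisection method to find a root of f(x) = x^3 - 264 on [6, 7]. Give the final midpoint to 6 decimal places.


f(x) = x^3 - 264
f(6) = -48 < 0
f(7) = 79 > 0

Step 1: midpoint = (6.000000 + 7.000000)/2 = 6.500000
  f(6.500000) = 10.625000
  f(mid) > 0, so root is in [6.000000, 6.500000]

Step 2: midpoint = (6.000000 + 6.500000)/2 = 6.250000
  f(6.250000) = -19.859375
  f(mid) < 0, so root is in [6.250000, 6.500000]

Step 3: midpoint = (6.250000 + 6.500000)/2 = 6.375000
  f(6.375000) = -4.916016
  f(mid) < 0, so root is in [6.375000, 6.500000]

Step 4: midpoint = (6.375000 + 6.500000)/2 = 6.437500
  f(6.437500) = 2.779053
  f(mid) > 0, so root is in [6.375000, 6.437500]

Step 5: midpoint = (6.375000 + 6.437500)/2 = 6.406250
  f(6.406250) = -1.087250
  f(mid) < 0, so root is in [6.406250, 6.437500]

midpoint = 6.406250


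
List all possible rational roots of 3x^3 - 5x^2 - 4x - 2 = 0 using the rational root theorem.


Rational root theorem: possible roots are ±p/q where:
  p divides the constant term (-2): p ∈ {1, 2}
  q divides the leading coefficient (3): q ∈ {1, 3}

All possible rational roots: -2, -1, -2/3, -1/3, 1/3, 2/3, 1, 2

-2, -1, -2/3, -1/3, 1/3, 2/3, 1, 2


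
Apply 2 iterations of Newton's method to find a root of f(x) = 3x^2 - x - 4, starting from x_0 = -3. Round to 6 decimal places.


Newton's method: x_(n+1) = x_n - f(x_n)/f'(x_n)
f(x) = 3x^2 - x - 4
f'(x) = 6x - 1

Iteration 1:
  f(-3.000000) = 26.000000
  f'(-3.000000) = -19.000000
  x_1 = -3.000000 - (26.000000)/(-19.000000) = -1.631579

Iteration 2:
  f(-1.631579) = 5.617729
  f'(-1.631579) = -10.789474
  x_2 = -1.631579 - (5.617729)/(-10.789474) = -1.110911

x_2 = -1.110911


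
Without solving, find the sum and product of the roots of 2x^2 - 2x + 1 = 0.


By Vieta's formulas for ax^2 + bx + c = 0:
  Sum of roots = -b/a
  Product of roots = c/a

Here a = 2, b = -2, c = 1
Sum = -(-2)/2 = 1
Product = 1/2 = 1/2

Sum = 1, Product = 1/2


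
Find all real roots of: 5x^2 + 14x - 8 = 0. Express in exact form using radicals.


Using the quadratic formula: x = (-b ± sqrt(b^2 - 4ac)) / (2a)
Here a = 5, b = 14, c = -8
Discriminant = b^2 - 4ac = 14^2 - 4(5)(-8) = 196 + 160 = 356
Since discriminant = 356 > 0, there are two real roots.
x = (-14 ± 2*sqrt(89)) / 10
Simplifying: x = (-7 ± sqrt(89)) / 5
Numerically: x ≈ 0.4868 or x ≈ -3.2868

x = (-7 + sqrt(89)) / 5 or x = (-7 - sqrt(89)) / 5


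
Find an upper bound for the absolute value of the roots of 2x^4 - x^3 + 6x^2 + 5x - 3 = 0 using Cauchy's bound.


Cauchy's bound: all roots r satisfy |r| <= 1 + max(|a_i/a_n|) for i = 0,...,n-1
where a_n is the leading coefficient.

Coefficients: [2, -1, 6, 5, -3]
Leading coefficient a_n = 2
Ratios |a_i/a_n|: 1/2, 3, 5/2, 3/2
Maximum ratio: 3
Cauchy's bound: |r| <= 1 + 3 = 4

Upper bound = 4


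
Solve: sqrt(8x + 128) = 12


Square both sides: 8x + 128 = 12^2 = 144
8x = 144 - 128 = 16
x = 2
Check: sqrt(8*2 + 128) = sqrt(144) = 12 ✓

x = 2


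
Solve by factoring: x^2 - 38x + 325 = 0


We need two numbers that multiply to 325 and add to -38.
Those numbers are -13 and -25 (since (-13) * (-25) = 325 and (-13) + (-25) = -38).
So x^2 - 38x + 325 = (x - 13)(x - 25) = 0
Setting each factor to zero: x = 13 or x = 25

x = 13, x = 25


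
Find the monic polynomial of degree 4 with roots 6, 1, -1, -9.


A monic polynomial with roots 6, 1, -1, -9 is:
p(x) = (x - 6)(x - 1)(x + 1)(x + 9)
After multiplying by (x - 6): x - 6
After multiplying by (x - 1): x^2 - 7x + 6
After multiplying by (x + 1): x^3 - 6x^2 - x + 6
After multiplying by (x + 9): x^4 + 3x^3 - 55x^2 - 3x + 54

x^4 + 3x^3 - 55x^2 - 3x + 54


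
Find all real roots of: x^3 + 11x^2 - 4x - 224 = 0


Let p(x) = x^3 + 11x^2 - 4x - 224. By the rational root theorem (leading coefficient 1), any rational root is an integer divisor of 224: try ±1, ±2, ... in turn.
Test x = 1: value = -216 ≠ 0.
Test x = -1: value = -210 ≠ 0.
Test x = 2: value = -180 ≠ 0.
Test x = -2: value = -180 ≠ 0.
Test x = 4: value = 0 ✓, so (x - 4) is a factor.
Synthetic division by (x - 4): bring down 1; 1(4) + 11 = 15; 15(4) - 4 = 56; 56(4) - 224 = 0 → quotient x^2 + 15x + 56, remainder 0.
Solve the quadratic x^2 + 15x + 56 = 0: discriminant = 15^2 - 4(1)(56) = 225 - 224 = 1.
sqrt(1) = 1, so x = (-15 ± 1)/2: x = -7 or x = -8.

x = -8, x = -7, x = 4


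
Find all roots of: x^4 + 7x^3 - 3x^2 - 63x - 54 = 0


Let p(x) = x^4 + 7x^3 - 3x^2 - 63x - 54. By the rational root theorem (leading coefficient 1), any rational root is an integer divisor of 54: try ±1, ±2, ... in turn.
Test x = 1: value = -112 ≠ 0.
Test x = -1: value = 0 ✓, so (x + 1) is a factor.
Synthetic division by (x + 1): bring down 1; 1(-1) + 7 = 6; 6(-1) - 3 = -9; (-9)(-1) - 63 = -54; (-54)(-1) - 54 = 0 → quotient x^3 + 6x^2 - 9x - 54, remainder 0.
Continue with the quotient x^3 + 6x^2 - 9x - 54 (candidates must divide 54; re-test x = -1 first in case it repeats).
Test x = -1: value = -40 ≠ 0.
Test x = 2: value = -40 ≠ 0.
Test x = -2: value = -20 ≠ 0.
Test x = 3: value = 0 ✓, so (x - 3) is a factor.
Synthetic division by (x - 3): bring down 1; 1(3) + 6 = 9; 9(3) - 9 = 18; 18(3) - 54 = 0 → quotient x^2 + 9x + 18, remainder 0.
Solve the quadratic x^2 + 9x + 18 = 0: discriminant = 9^2 - 4(1)(18) = 81 - 72 = 9.
sqrt(9) = 3, so x = (-9 ± 3)/2: x = -3 or x = -6.
Collecting all roots found:

x = -6, x = -3, x = -1, x = 3


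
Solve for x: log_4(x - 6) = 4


Convert to exponential form: x - 6 = 4^4 = 256
x = 256 + 6 = 262
Check: log_4(262 - 6) = log_4(256) = log_4(256) = 4 ✓

x = 262


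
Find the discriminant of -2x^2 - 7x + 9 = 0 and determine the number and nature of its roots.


For ax^2 + bx + c = 0, discriminant D = b^2 - 4ac
Here a = -2, b = -7, c = 9
D = (-7)^2 - 4(-2)(9) = 49 + 72 = 121

D = 121 > 0 and is a perfect square (sqrt = 11)
The equation has 2 distinct real rational roots.

Discriminant = 121, 2 distinct real rational roots


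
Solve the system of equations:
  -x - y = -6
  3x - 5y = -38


Using Cramer's rule:
Determinant D = (-1)(-5) - (3)(-1) = 5 + 3 = 8
Dx = (-6)(-5) - (-38)(-1) = 30 - 38 = -8
Dy = (-1)(-38) - (3)(-6) = 38 + 18 = 56
x = Dx/D = -8/8 = -1
y = Dy/D = 56/8 = 7

x = -1, y = 7


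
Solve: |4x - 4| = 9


An absolute value equation |expr| = 9 gives two cases:
Case 1: 4x - 4 = 9
  4x = 13, so x = 13/4
Case 2: 4x - 4 = -9
  4x = -5, so x = -5/4

x = -5/4, x = 13/4


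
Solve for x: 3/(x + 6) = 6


Multiply both sides by (x + 6): 3 = 6(x + 6)
Distribute: 3 = 6x + 36
6x = 3 - 36 = -33
x = -11/2

x = -11/2


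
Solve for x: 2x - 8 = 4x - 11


Starting with: 2x - 8 = 4x - 11
Move all x terms to left: (2 - 4)x = -11 + 8
Simplify: -2x = -3
Divide both sides by -2: x = 3/2

x = 3/2


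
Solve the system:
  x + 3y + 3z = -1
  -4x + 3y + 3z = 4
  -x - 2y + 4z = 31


Using Cramer's rule. Expand each determinant along the first row.
D  = 1*[3*4 - 3*(-2)] - 3*[(-4)*4 - 3*(-1)] + 3*[(-4)*(-2) - 3*(-1)]
  = 1*(18) - 3*(-13) + 3*(11) = 90
Dx = (-1)*[3*4 - 3*(-2)] - 3*[4*4 - 3*31] + 3*[4*(-2) - 3*31]
  = (-1)*(18) - 3*(-77) + 3*(-101) = -90
Dy = 1*[4*4 - 3*31] - (-1)*[(-4)*4 - 3*(-1)] + 3*[(-4)*31 - 4*(-1)]
  = 1*(-77) - (-1)*(-13) + 3*(-120) = -450
Dz = 1*[3*31 - 4*(-2)] - 3*[(-4)*31 - 4*(-1)] + (-1)*[(-4)*(-2) - 3*(-1)]
  = 1*(101) - 3*(-120) + (-1)*(11) = 450
x = Dx/D = -90/90 = -1, y = Dy/D = -450/90 = -5, z = Dz/D = 450/90 = 5
Check eq1: (1)(-1) + (3)(-5) + (3)(5) = -1 = -1 ✓
Check eq2: (-4)(-1) + (3)(-5) + (3)(5) = 4 = 4 ✓
Check eq3: (-1)(-1) + (-2)(-5) + (4)(5) = 31 = 31 ✓

x = -1, y = -5, z = 5


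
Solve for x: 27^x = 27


Express both sides with the same base.
27 = 27^1
Since the bases match: x = 1

x = 1


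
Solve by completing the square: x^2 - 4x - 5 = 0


Start: x^2 - 4x - 5 = 0
Move constant: x^2 - 4x = 5
Half of -4 is -2, squared is 4
Add 4 to both sides: x^2 - 4x + 4 = 9
(x - 2)^2 = 9
x - 2 = ±3
x = 2 + 3 = 5 or x = 2 - 3 = -1

x = -1, x = 5


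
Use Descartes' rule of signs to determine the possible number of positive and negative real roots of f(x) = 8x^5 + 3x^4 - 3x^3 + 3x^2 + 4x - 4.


Descartes' rule of signs:

For positive roots, count sign changes in f(x) = 8x^5 + 3x^4 - 3x^3 + 3x^2 + 4x - 4:
Signs of coefficients: +, +, -, +, +, -
Number of sign changes: 3
Possible positive real roots: 3, 1

For negative roots, examine f(-x) = -8x^5 + 3x^4 + 3x^3 + 3x^2 - 4x - 4:
Signs of coefficients: -, +, +, +, -, -
Number of sign changes: 2
Possible negative real roots: 2, 0

Positive roots: 3 or 1; Negative roots: 2 or 0


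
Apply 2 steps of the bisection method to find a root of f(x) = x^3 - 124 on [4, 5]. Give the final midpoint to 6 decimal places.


f(x) = x^3 - 124
f(4) = -60 < 0
f(5) = 1 > 0

Step 1: midpoint = (4.000000 + 5.000000)/2 = 4.500000
  f(4.500000) = -32.875000
  f(mid) < 0, so root is in [4.500000, 5.000000]

Step 2: midpoint = (4.500000 + 5.000000)/2 = 4.750000
  f(4.750000) = -16.828125
  f(mid) < 0, so root is in [4.750000, 5.000000]

midpoint = 4.750000


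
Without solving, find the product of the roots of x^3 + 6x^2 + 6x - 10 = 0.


By Vieta's formulas for x^3 + bx^2 + cx + d = 0:
  r1 + r2 + r3 = -b/a = -6
  r1*r2 + r1*r3 + r2*r3 = c/a = 6
  r1*r2*r3 = -d/a = 10


Product = 10


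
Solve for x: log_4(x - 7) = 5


Convert to exponential form: x - 7 = 4^5 = 1024
x = 1024 + 7 = 1031
Check: log_4(1031 - 7) = log_4(1024) = log_4(1024) = 5 ✓

x = 1031


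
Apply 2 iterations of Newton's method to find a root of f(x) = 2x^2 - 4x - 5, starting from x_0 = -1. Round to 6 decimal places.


Newton's method: x_(n+1) = x_n - f(x_n)/f'(x_n)
f(x) = 2x^2 - 4x - 5
f'(x) = 4x - 4

Iteration 1:
  f(-1.000000) = 1.000000
  f'(-1.000000) = -8.000000
  x_1 = -1.000000 - (1.000000)/(-8.000000) = -0.875000

Iteration 2:
  f(-0.875000) = 0.031250
  f'(-0.875000) = -7.500000
  x_2 = -0.875000 - (0.031250)/(-7.500000) = -0.870833

x_2 = -0.870833


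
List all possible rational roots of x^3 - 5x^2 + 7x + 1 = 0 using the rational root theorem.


Rational root theorem: possible roots are ±p/q where:
  p divides the constant term (1): p ∈ {1}
  q divides the leading coefficient (1): q ∈ {1}

All possible rational roots: -1, 1

-1, 1


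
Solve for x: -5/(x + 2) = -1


Multiply both sides by (x + 2): -5 = -1(x + 2)
Distribute: -5 = -x - 2
-x = -5 + 2 = -3
x = 3

x = 3


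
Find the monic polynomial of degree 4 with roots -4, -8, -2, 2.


A monic polynomial with roots -4, -8, -2, 2 is:
p(x) = (x + 4)(x + 8)(x + 2)(x - 2)
After multiplying by (x + 4): x + 4
After multiplying by (x + 8): x^2 + 12x + 32
After multiplying by (x + 2): x^3 + 14x^2 + 56x + 64
After multiplying by (x - 2): x^4 + 12x^3 + 28x^2 - 48x - 128

x^4 + 12x^3 + 28x^2 - 48x - 128


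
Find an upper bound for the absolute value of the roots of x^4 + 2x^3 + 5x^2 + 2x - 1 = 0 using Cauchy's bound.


Cauchy's bound: all roots r satisfy |r| <= 1 + max(|a_i/a_n|) for i = 0,...,n-1
where a_n is the leading coefficient.

Coefficients: [1, 2, 5, 2, -1]
Leading coefficient a_n = 1
Ratios |a_i/a_n|: 2, 5, 2, 1
Maximum ratio: 5
Cauchy's bound: |r| <= 1 + 5 = 6

Upper bound = 6


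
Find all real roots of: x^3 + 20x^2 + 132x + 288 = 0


Let p(x) = x^3 + 20x^2 + 132x + 288. By the rational root theorem (leading coefficient 1), any rational root is an integer divisor of 288: try ±1, ±2, ... in turn.
Test x = 1: value = 441 ≠ 0.
Test x = -1: value = 175 ≠ 0.
Test x = 2: value = 640 ≠ 0.
Test x = -2: value = 96 ≠ 0.
Test x = 3: value = 891 ≠ 0.
Test x = -3: value = 45 ≠ 0.
Test x = 4: value = 1200 ≠ 0.
Test x = -4: value = 16 ≠ 0.
Test x = 6: value = 2016 ≠ 0.
Test x = -6: value = 0 ✓, so (x + 6) is a factor.
Synthetic division by (x + 6): bring down 1; 1(-6) + 20 = 14; 14(-6) + 132 = 48; 48(-6) + 288 = 0 → quotient x^2 + 14x + 48, remainder 0.
Solve the quadratic x^2 + 14x + 48 = 0: discriminant = 14^2 - 4(1)(48) = 196 - 192 = 4.
sqrt(4) = 2, so x = (-14 ± 2)/2: x = -6 or x = -8.

x = -8, x = -6 (multiplicity 2)


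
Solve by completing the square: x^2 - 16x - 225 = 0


Start: x^2 - 16x - 225 = 0
Move constant: x^2 - 16x = 225
Half of -16 is -8, squared is 64
Add 64 to both sides: x^2 - 16x + 64 = 289
(x - 8)^2 = 289
x - 8 = ±17
x = 8 + 17 = 25 or x = 8 - 17 = -9

x = -9, x = 25


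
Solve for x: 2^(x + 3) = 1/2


Express both sides with the same base.
1/2 = 2^(-1)
Since the bases match, equate exponents: x + 3 = -1
So x = -1 - (3) = -4

x = -4


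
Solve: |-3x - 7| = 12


An absolute value equation |expr| = 12 gives two cases:
Case 1: -3x - 7 = 12
  -3x = 19, so x = -19/3
Case 2: -3x - 7 = -12
  -3x = -5, so x = 5/3

x = -19/3, x = 5/3


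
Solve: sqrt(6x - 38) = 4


Square both sides: 6x - 38 = 4^2 = 16
6x = 16 + 38 = 54
x = 9
Check: sqrt(6*9 - 38) = sqrt(16) = 4 ✓

x = 9


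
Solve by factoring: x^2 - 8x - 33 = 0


We need two numbers that multiply to -33 and add to -8.
Those numbers are -11 and 3 (since (-11) * 3 = -33 and (-11) + 3 = -8).
So x^2 - 8x - 33 = (x - 11)(x + 3) = 0
Setting each factor to zero: x = 11 or x = -3

x = -3, x = 11


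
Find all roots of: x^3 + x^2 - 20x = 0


The constant term is 0, so x = 0 is a root. Factor out x:
  x^2 + x - 20 = 0
Solve the quadratic x^2 + x - 20 = 0: discriminant = 1^2 - 4(1)(-20) = 1 + 80 = 81.
sqrt(81) = 9, so x = (-1 ± 9)/2: x = 4 or x = -5.
Collecting all roots found:

x = -5, x = 0, x = 4


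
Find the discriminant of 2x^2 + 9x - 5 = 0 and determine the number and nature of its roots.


For ax^2 + bx + c = 0, discriminant D = b^2 - 4ac
Here a = 2, b = 9, c = -5
D = (9)^2 - 4(2)(-5) = 81 + 40 = 121

D = 121 > 0 and is a perfect square (sqrt = 11)
The equation has 2 distinct real rational roots.

Discriminant = 121, 2 distinct real rational roots


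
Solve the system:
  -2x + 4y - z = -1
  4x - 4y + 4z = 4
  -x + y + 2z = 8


Using Cramer's rule. Expand each determinant along the first row.
D  = (-2)*[(-4)*2 - 4*1] - 4*[4*2 - 4*(-1)] + (-1)*[4*1 - (-4)*(-1)]
  = (-2)*(-12) - 4*(12) + (-1)*(0) = -24
Dx = (-1)*[(-4)*2 - 4*1] - 4*[4*2 - 4*8] + (-1)*[4*1 - (-4)*8]
  = (-1)*(-12) - 4*(-24) + (-1)*(36) = 72
Dy = (-2)*[4*2 - 4*8] - (-1)*[4*2 - 4*(-1)] + (-1)*[4*8 - 4*(-1)]
  = (-2)*(-24) - (-1)*(12) + (-1)*(36) = 24
Dz = (-2)*[(-4)*8 - 4*1] - 4*[4*8 - 4*(-1)] + (-1)*[4*1 - (-4)*(-1)]
  = (-2)*(-36) - 4*(36) + (-1)*(0) = -72
x = Dx/D = 72/-24 = -3, y = Dy/D = 24/-24 = -1, z = Dz/D = -72/-24 = 3
Check eq1: (-2)(-3) + (4)(-1) + (-1)(3) = -1 = -1 ✓
Check eq2: (4)(-3) + (-4)(-1) + (4)(3) = 4 = 4 ✓
Check eq3: (-1)(-3) + (1)(-1) + (2)(3) = 8 = 8 ✓

x = -3, y = -1, z = 3


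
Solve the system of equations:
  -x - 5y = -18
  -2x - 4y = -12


Using Cramer's rule:
Determinant D = (-1)(-4) - (-2)(-5) = 4 - 10 = -6
Dx = (-18)(-4) - (-12)(-5) = 72 - 60 = 12
Dy = (-1)(-12) - (-2)(-18) = 12 - 36 = -24
x = Dx/D = 12/-6 = -2
y = Dy/D = -24/-6 = 4

x = -2, y = 4


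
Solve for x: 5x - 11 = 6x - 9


Starting with: 5x - 11 = 6x - 9
Move all x terms to left: (5 - 6)x = -9 + 11
Simplify: -x = 2
Divide both sides by -1: x = -2

x = -2


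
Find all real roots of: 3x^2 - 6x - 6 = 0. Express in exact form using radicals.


Using the quadratic formula: x = (-b ± sqrt(b^2 - 4ac)) / (2a)
Here a = 3, b = -6, c = -6
Discriminant = b^2 - 4ac = (-6)^2 - 4(3)(-6) = 36 + 72 = 108
Since discriminant = 108 > 0, there are two real roots.
x = (6 ± 6*sqrt(3)) / 6
Simplifying: x = 1 ± sqrt(3)
Numerically: x ≈ 2.7321 or x ≈ -0.7321

x = 1 + sqrt(3) or x = 1 - sqrt(3)


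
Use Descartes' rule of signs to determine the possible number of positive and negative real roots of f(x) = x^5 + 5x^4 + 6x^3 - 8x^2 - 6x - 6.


Descartes' rule of signs:

For positive roots, count sign changes in f(x) = x^5 + 5x^4 + 6x^3 - 8x^2 - 6x - 6:
Signs of coefficients: +, +, +, -, -, -
Number of sign changes: 1
Possible positive real roots: 1

For negative roots, examine f(-x) = -x^5 + 5x^4 - 6x^3 - 8x^2 + 6x - 6:
Signs of coefficients: -, +, -, -, +, -
Number of sign changes: 4
Possible negative real roots: 4, 2, 0

Positive roots: 1; Negative roots: 4 or 2 or 0


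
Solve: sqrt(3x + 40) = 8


Square both sides: 3x + 40 = 8^2 = 64
3x = 64 - 40 = 24
x = 8
Check: sqrt(3*8 + 40) = sqrt(64) = 8 ✓

x = 8


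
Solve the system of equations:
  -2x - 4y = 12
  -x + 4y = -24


Using Cramer's rule:
Determinant D = (-2)(4) - (-1)(-4) = -8 - 4 = -12
Dx = (12)(4) - (-24)(-4) = 48 - 96 = -48
Dy = (-2)(-24) - (-1)(12) = 48 + 12 = 60
x = Dx/D = -48/-12 = 4
y = Dy/D = 60/-12 = -5

x = 4, y = -5


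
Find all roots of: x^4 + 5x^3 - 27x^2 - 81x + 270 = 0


Let p(x) = x^4 + 5x^3 - 27x^2 - 81x + 270. By the rational root theorem (leading coefficient 1), any rational root is an integer divisor of 270: try ±1, ±2, ... in turn.
Test x = 1: value = 168 ≠ 0.
Test x = -1: value = 320 ≠ 0.
Test x = 2: value = 56 ≠ 0.
Test x = -2: value = 300 ≠ 0.
Test x = 3: value = 0 ✓, so (x - 3) is a factor.
Synthetic division by (x - 3): bring down 1; 1(3) + 5 = 8; 8(3) - 27 = -3; (-3)(3) - 81 = -90; (-90)(3) + 270 = 0 → quotient x^3 + 8x^2 - 3x - 90, remainder 0.
Continue with the quotient x^3 + 8x^2 - 3x - 90 (candidates must divide 90; re-test x = 3 first in case it repeats).
Test x = 3: value = 0 ✓, so (x - 3) is a factor.
Synthetic division by (x - 3): bring down 1; 1(3) + 8 = 11; 11(3) - 3 = 30; 30(3) - 90 = 0 → quotient x^2 + 11x + 30, remainder 0.
Solve the quadratic x^2 + 11x + 30 = 0: discriminant = 11^2 - 4(1)(30) = 121 - 120 = 1.
sqrt(1) = 1, so x = (-11 ± 1)/2: x = -5 or x = -6.
Collecting all roots found:

x = -6, x = -5, x = 3 (multiplicity 2)


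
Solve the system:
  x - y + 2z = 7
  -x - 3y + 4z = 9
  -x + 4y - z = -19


Using Cramer's rule. Expand each determinant along the first row.
D  = 1*[(-3)*(-1) - 4*4] - (-1)*[(-1)*(-1) - 4*(-1)] + 2*[(-1)*4 - (-3)*(-1)]
  = 1*(-13) - (-1)*(5) + 2*(-7) = -22
Dx = 7*[(-3)*(-1) - 4*4] - (-1)*[9*(-1) - 4*(-19)] + 2*[9*4 - (-3)*(-19)]
  = 7*(-13) - (-1)*(67) + 2*(-21) = -66
Dy = 1*[9*(-1) - 4*(-19)] - 7*[(-1)*(-1) - 4*(-1)] + 2*[(-1)*(-19) - 9*(-1)]
  = 1*(67) - 7*(5) + 2*(28) = 88
Dz = 1*[(-3)*(-19) - 9*4] - (-1)*[(-1)*(-19) - 9*(-1)] + 7*[(-1)*4 - (-3)*(-1)]
  = 1*(21) - (-1)*(28) + 7*(-7) = 0
x = Dx/D = -66/-22 = 3, y = Dy/D = 88/-22 = -4, z = Dz/D = 0/-22 = 0
Check eq1: (1)(3) + (-1)(-4) + (2)(0) = 7 = 7 ✓
Check eq2: (-1)(3) + (-3)(-4) + (4)(0) = 9 = 9 ✓
Check eq3: (-1)(3) + (4)(-4) + (-1)(0) = -19 = -19 ✓

x = 3, y = -4, z = 0
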